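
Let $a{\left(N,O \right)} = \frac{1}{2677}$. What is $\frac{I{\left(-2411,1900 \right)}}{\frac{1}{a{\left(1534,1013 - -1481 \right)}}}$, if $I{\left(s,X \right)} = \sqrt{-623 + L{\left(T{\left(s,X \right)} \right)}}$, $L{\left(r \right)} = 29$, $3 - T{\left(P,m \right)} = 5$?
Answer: $\frac{3 i \sqrt{66}}{2677} \approx 0.0091043 i$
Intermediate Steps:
$a{\left(N,O \right)} = \frac{1}{2677}$
$T{\left(P,m \right)} = -2$ ($T{\left(P,m \right)} = 3 - 5 = -2$)
$I{\left(s,X \right)} = 3 i \sqrt{66}$ ($I{\left(s,X \right)} = \sqrt{-623 + 29} = \sqrt{-594} = 3 i \sqrt{66}$)
$\frac{I{\left(-2411,1900 \right)}}{\frac{1}{a{\left(1534,1013 - -1481 \right)}}} = \frac{3 i \sqrt{66}}{\frac{1}{\frac{1}{2677}}} = \frac{3 i \sqrt{66}}{2677}$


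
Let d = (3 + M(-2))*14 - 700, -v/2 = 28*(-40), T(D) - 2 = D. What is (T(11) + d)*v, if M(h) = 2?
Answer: -1382080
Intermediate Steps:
T(D) = 2 + D
v = 2240 (v = -56*(-40) = -2*(-1120) = 2240)
d = -630 (d = (3 + 2)*14 - 700 = 5*14 - 700 = 70 - 700 = -630)
(T(11) + d)*v = ((2 + 11) - 630)*2240 = (13 - 630)*2240 = -617*2240 = -1382080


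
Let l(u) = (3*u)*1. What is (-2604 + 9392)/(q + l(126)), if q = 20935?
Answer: 6788/21313 ≈ 0.31849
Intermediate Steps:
l(u) = 3*u
(-2604 + 9392)/(q + l(126)) = (-2604 + 9392)/(20935 + 3*126) = 6788/(20935 + 378) = 6788/21313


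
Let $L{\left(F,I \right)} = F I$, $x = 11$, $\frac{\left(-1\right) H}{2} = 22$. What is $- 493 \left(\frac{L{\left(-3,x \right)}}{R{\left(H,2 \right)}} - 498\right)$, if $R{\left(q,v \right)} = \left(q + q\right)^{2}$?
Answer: $\frac{172843335}{704} \approx 2.4552 \cdot 10^{5}$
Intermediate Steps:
$H = -44$ ($H = \left(-2\right) 22 = -44$)
$R{\left(q,v \right)} = 4 q^{2}$ ($R{\left(q,v \right)} = \left(2 q\right)^{2} = 4 q^{2}$)
$- 493 \left(\frac{L{\left(-3,x \right)}}{R{\left(H,2 \right)}} - 498\right) = - 493 \left(\frac{\left(-3\right) 11}{4 \left(-44\right)^{2}} - 498\right) = - 493 \left(- \frac{33}{4 \cdot 1936} - 498\right) = - 493 \left(- \frac{33}{7744} - 498\right) = - 493 \left(\left(-33\right) \frac{1}{7744} - 498\right) = - 493 \left(- \frac{3}{704} - 498\right) = \left(-493\right) \left(- \frac{350595}{704}\right) = \frac{172843335}{704}$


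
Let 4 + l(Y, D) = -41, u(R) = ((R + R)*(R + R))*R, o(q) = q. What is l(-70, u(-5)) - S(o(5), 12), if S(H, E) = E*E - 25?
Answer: -164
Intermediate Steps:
S(H, E) = -25 + E² (S(H, E) = E² - 25 = -25 + E²)
u(R) = 4*R³ (u(R) = ((2*R)*(2*R))*R = (4*R²)*R = 4*R³)
l(Y, D) = -45 (l(Y, D) = -4 - 41 = -45)
l(-70, u(-5)) - S(o(5), 12) = -45 - (-25 + 12²) = -45 - (-25 + 144) = -45 - 1*119 = -45 - 119 = -164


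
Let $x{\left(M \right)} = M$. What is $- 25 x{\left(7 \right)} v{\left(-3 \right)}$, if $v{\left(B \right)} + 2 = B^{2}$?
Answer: $-1225$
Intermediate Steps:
$v{\left(B \right)} = -2 + B^{2}$
$- 25 x{\left(7 \right)} v{\left(-3 \right)} = \left(-25\right) 7 \left(-2 + \left(-3\right)^{2}\right) = - 175 \left(-2 + 9\right) = \left(-175\right) 7 = -1225$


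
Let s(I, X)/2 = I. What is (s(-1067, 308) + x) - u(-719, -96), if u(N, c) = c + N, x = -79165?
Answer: -80484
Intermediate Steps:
s(I, X) = 2*I
u(N, c) = N + c
(s(-1067, 308) + x) - u(-719, -96) = (2*(-1067) - 79165) - (-719 - 96) = (-2134 - 79165) - 1*(-815) = -81299 + 815 = -80484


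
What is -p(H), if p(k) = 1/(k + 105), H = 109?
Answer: -1/214 ≈ -0.0046729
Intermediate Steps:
p(k) = 1/(105 + k)
-p(H) = -1/(105 + 109) = -1/214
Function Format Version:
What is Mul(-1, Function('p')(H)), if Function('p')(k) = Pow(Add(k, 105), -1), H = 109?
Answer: Rational(-1, 214) ≈ -0.0046729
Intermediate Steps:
Function('p')(k) = Pow(Add(105, k), -1)
Mul(-1, Function('p')(H)) = Mul(-1, Pow(Add(105, 109), -1)) = Mul(-1, Pow(214, -1)) = Mul(-1, Rational(1, 214)) = Rational(-1, 214)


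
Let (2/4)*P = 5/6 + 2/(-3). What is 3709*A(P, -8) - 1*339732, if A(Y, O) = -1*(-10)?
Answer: -302642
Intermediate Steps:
P = ⅓ (P = 2*(5/6 + 2/(-3)) = 2*(5*(⅙) + 2*(-⅓)) = 2*(⅚ - ⅔) = 2*(⅙) = ⅓ ≈ 0.33333)
A(Y, O) = 10
3709*A(P, -8) - 1*339732 = 3709*10 - 1*339732 = 37090 - 339732 = -302642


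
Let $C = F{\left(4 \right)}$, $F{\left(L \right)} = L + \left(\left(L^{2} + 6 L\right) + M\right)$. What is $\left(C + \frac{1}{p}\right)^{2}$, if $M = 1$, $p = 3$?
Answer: $\frac{18496}{9} \approx 2055.1$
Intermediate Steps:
$F{\left(L \right)} = 1 + L^{2} + 7 L$ ($F{\left(L \right)} = L + \left(\left(L^{2} + 6 L\right) + 1\right) = L + \left(1 + L^{2} + 6 L\right) = 1 + L^{2} + 7 L$)
$C = 45$ ($C = 1 + 4^{2} + 7 \cdot 4 = 1 + 16 + 28 = 45$)
$\left(C + \frac{1}{p}\right)^{2} = \left(45 + \frac{1}{3}\right)^{2} = \left(\frac{136}{3}\right)^{2} = \frac{18496}{9}$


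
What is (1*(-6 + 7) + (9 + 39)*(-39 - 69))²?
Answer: 26863489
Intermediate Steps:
(1*(-6 + 7) + (9 + 39)*(-39 - 69))² = (1*1 + 48*(-108))² = (1 - 5184)² = (-5183)² = 26863489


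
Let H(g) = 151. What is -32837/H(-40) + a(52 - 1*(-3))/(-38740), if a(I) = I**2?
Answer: -254512431/1169948 ≈ -217.54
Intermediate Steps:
-32837/H(-40) + a(52 - 1*(-3))/(-38740) = -32837/151 + (52 - 1*(-3))**2/(-38740) = -32837*1/151 + (52 + 3)**2*(-1/38740) = -32837/151 + 55**2*(-1/38740) = -32837/151 + 3025*(-1/38740) = -32837/151 - 605/7748 = -254512431/1169948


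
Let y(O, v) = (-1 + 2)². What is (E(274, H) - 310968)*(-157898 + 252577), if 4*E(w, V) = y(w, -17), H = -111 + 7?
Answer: -117768462409/4 ≈ -2.9442e+10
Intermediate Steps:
H = -104
y(O, v) = 1 (y(O, v) = 1² = 1)
E(w, V) = ¼ (E(w, V) = (¼)*1 = ¼)
(E(274, H) - 310968)*(-157898 + 252577) = (¼ - 310968)*(-157898 + 252577) = -1243871/4*94679 = -117768462409/4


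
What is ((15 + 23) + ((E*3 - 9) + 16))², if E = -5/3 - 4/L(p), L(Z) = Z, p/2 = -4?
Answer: 6889/4 ≈ 1722.3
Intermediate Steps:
p = -8 (p = 2*(-4) = -8)
E = -7/6 (E = -5/3 - 4/(-8) = -5*⅓ - 4*(-⅛) = -5/3 + ½ = -7/6 ≈ -1.1667)
((15 + 23) + ((E*3 - 9) + 16))² = ((15 + 23) + ((-7/6*3 - 9) + 16))² = (38 + ((-7/2 - 9) + 16))² = (38 + (-25/2 + 16))² = (38 + 7/2)² = (83/2)² = 6889/4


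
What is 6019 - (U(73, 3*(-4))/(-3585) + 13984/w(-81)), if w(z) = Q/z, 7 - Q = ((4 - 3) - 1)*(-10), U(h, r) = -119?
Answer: 4211789812/25095 ≈ 1.6783e+5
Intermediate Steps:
Q = 7 (Q = 7 - ((4 - 3) - 1)*(-10) = 7 - (1 - 1)*(-10) = 7 - 0*(-10) = 7 - 1*0 = 7 + 0 = 7)
w(z) = 7/z
6019 - (U(73, 3*(-4))/(-3585) + 13984/w(-81)) = 6019 - (-119/(-3585) + 13984/((7/(-81)))) = 6019 - (-119*(-1/3585) + 13984/((7*(-1/81)))) = 6019 - (119/3585 + 13984/(-7/81)) = 6019 - (119/3585 + 13984*(-81/7)) = 6019 - (119/3585 - 1132704/7) = 6019 - 1*(-4060743007/25095) = 6019 + 4060743007/25095 = 4211789812/25095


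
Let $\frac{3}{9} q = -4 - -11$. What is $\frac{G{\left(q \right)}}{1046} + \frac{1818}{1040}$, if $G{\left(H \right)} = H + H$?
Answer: $\frac{486327}{271960} \approx 1.7882$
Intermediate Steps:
$q = 21$ ($q = 3 \left(-4 - -11\right) = 3 \left(-4 + 11\right) = 3 \cdot 7 = 21$)
$G{\left(H \right)} = 2 H$
$\frac{G{\left(q \right)}}{1046} + \frac{1818}{1040} = \frac{2 \cdot 21}{1046} + \frac{1818}{1040} = 42 \cdot \frac{1}{1046} + 1818 \cdot \frac{1}{1040} = \frac{21}{523} + \frac{909}{520} = \frac{486327}{271960}$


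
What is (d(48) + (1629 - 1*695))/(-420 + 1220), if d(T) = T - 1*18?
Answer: 241/200 ≈ 1.2050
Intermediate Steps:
d(T) = -18 + T (d(T) = T - 18 = -18 + T)
(d(48) + (1629 - 1*695))/(-420 + 1220) = ((-18 + 48) + (1629 - 1*695))/(-420 + 1220) = (30 + (1629 - 695))/800 = (30 + 934)*(1/800) = 964*(1/800) = 241/200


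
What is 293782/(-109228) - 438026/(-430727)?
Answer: -39347567793/23523724378 ≈ -1.6727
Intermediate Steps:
293782/(-109228) - 438026/(-430727) = 293782*(-1/109228) - 438026*(-1/430727) = -146891/54614 + 438026/430727 = -39347567793/23523724378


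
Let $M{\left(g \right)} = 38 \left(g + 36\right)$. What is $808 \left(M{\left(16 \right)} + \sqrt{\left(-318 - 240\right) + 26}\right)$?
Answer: $1596608 + 1616 i \sqrt{133} \approx 1.5966 \cdot 10^{6} + 18637.0 i$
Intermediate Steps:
$M{\left(g \right)} = 1368 + 38 g$ ($M{\left(g \right)} = 38 \left(36 + g\right) = 1368 + 38 g$)
$808 \left(M{\left(16 \right)} + \sqrt{\left(-318 - 240\right) + 26}\right) = 808 \left(\left(1368 + 38 \cdot 16\right) + \sqrt{\left(-318 - 240\right) + 26}\right) = 808 \left(\left(1368 + 608\right) + \sqrt{-558 + 26}\right) = 808 \left(1976 + \sqrt{-532}\right) = 808 \left(1976 + 2 i \sqrt{133}\right) = 1596608 + 1616 i \sqrt{133}$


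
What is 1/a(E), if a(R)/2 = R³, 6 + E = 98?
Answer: 1/1557376 ≈ 6.4211e-7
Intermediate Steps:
E = 92 (E = -6 + 98 = 92)
a(R) = 2*R³
1/a(E) = 1/(2*92³) = 1/(2*778688) = 1/1557376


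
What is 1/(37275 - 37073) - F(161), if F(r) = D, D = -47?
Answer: 9495/202 ≈ 47.005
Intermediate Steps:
F(r) = -47
1/(37275 - 37073) - F(161) = 1/(37275 - 37073) - 1*(-47) = 1/202 + 47 = 9495/202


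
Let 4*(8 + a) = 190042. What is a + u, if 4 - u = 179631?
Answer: -264249/2 ≈ -1.3212e+5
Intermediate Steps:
a = 95005/2 (a = -8 + (¼)*190042 = -8 + 95021/2 = 95005/2 ≈ 47503.)
u = -179627 (u = 4 - 1*179631 = 4 - 179631 = -179627)
a + u = 95005/2 - 179627 = -264249/2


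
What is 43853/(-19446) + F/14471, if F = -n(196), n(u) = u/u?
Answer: -634616209/281403066 ≈ -2.2552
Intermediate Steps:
n(u) = 1
F = -1 (F = -1*1 = -1)
43853/(-19446) + F/14471 = 43853/(-19446) - 1/14471 = 43853*(-1/19446) - 1*1/14471 = -43853/19446 - 1/14471 = -634616209/281403066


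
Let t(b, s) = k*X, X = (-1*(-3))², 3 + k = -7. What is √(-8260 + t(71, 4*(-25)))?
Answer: 5*I*√334 ≈ 91.378*I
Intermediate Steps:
k = -10 (k = -3 - 7 = -10)
X = 9 (X = 3² = 9)
t(b, s) = -90 (t(b, s) = -10*9 = -90)
√(-8260 + t(71, 4*(-25))) = √(-8260 - 90) = √(-8350) = 5*I*√334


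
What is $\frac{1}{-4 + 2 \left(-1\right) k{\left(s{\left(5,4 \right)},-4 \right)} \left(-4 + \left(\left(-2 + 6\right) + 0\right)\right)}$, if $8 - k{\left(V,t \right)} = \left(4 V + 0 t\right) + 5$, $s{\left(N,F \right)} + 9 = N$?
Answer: $- \frac{1}{4} \approx -0.25$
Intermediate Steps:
$s{\left(N,F \right)} = -9 + N$
$k{\left(V,t \right)} = 3 - 4 V$ ($k{\left(V,t \right)} = 8 - \left(\left(4 V + 0 t\right) + 5\right) = 8 - \left(\left(4 V + 0\right) + 5\right) = 8 - \left(4 V + 5\right) = 8 - \left(5 + 4 V\right) = 3 - 4 V$)
$\frac{1}{-4 + 2 \left(-1\right) k{\left(s{\left(5,4 \right)},-4 \right)} \left(-4 + \left(\left(-2 + 6\right) + 0\right)\right)} = \frac{1}{-4 + 2 \left(-1\right) \left(3 - 4 \left(-9 + 5\right)\right) \left(-4 + \left(\left(-2 + 6\right) + 0\right)\right)} = \frac{1}{-4 - 2 \left(3 - -16\right) \left(-4 + \left(4 + 0\right)\right)} = \frac{1}{-4 - 2 \left(3 + 16\right) \left(-4 + 4\right)} = \frac{1}{-4 - 2 \cdot 19 \cdot 0} = \frac{1}{-4 - 0} = \frac{1}{-4 + 0} = \frac{1}{-4} = - \frac{1}{4}$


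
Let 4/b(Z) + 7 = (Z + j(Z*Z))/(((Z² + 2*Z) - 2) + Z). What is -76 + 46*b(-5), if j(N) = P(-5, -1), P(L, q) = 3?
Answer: -2940/29 ≈ -101.38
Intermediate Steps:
j(N) = 3
b(Z) = 4/(-7 + (3 + Z)/(-2 + Z² + 3*Z)) (b(Z) = 4/(-7 + (Z + 3)/(((Z² + 2*Z) - 2) + Z)) = 4/(-7 + (3 + Z)/((-2 + Z² + 2*Z) + Z)) = 4/(-7 + (3 + Z)/(-2 + Z² + 3*Z)))
-76 + 46*b(-5) = -76 + 46*(4*(2 - 1*(-5)² - 3*(-5))/(-17 + 7*(-5)² + 20*(-5))) = -76 + 46*(4*(2 - 1*25 + 15)/(-17 + 7*25 - 100)) = -76 + 46*(4*(2 - 25 + 15)/(-17 + 175 - 100)) = -76 + 46*(4*(-8)/58) = -76 + 46*(4*(1/58)*(-8)) = -76 + 46*(-16/29) = -76 - 736/29 = -2940/29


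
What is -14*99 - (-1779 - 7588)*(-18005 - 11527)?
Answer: -276627630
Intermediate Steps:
-14*99 - (-1779 - 7588)*(-18005 - 11527) = -1386 - (-9367)*(-29532) = -1386 - 1*276626244 = -1386 - 276626244 = -276627630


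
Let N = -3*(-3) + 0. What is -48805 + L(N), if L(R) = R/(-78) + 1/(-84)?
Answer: -53295199/1092 ≈ -48805.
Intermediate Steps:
N = 9 (N = 9 + 0 = 9)
L(R) = -1/84 - R/78 (L(R) = R*(-1/78) + 1*(-1/84) = -R/78 - 1/84 = -1/84 - R/78)
-48805 + L(N) = -48805 + (-1/84 - 1/78*9) = -48805 + (-1/84 - 3/26) = -48805 - 139/1092 = -53295199/1092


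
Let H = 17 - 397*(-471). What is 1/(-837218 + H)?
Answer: -1/650214 ≈ -1.5380e-6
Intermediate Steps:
H = 187004 (H = 17 + 186987 = 187004)
1/(-837218 + H) = 1/(-837218 + 187004) = 1/(-650214) = -1/650214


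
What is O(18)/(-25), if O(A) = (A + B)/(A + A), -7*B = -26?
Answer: -38/1575 ≈ -0.024127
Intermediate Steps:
B = 26/7 (B = -⅐*(-26) = 26/7 ≈ 3.7143)
O(A) = (26/7 + A)/(2*A) (O(A) = (A + 26/7)/(A + A) = (26/7 + A)/((2*A)) = (26/7 + A)*(1/(2*A)) = (26/7 + A)/(2*A))
O(18)/(-25) = ((1/14)*(26 + 7*18)/18)/(-25) = ((1/14)*(1/18)*(26 + 126))*(-1/25) = ((1/14)*(1/18)*152)*(-1/25) = (38/63)*(-1/25) = -38/1575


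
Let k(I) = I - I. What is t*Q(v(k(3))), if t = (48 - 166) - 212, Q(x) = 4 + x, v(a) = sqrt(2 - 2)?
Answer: -1320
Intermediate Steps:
k(I) = 0
v(a) = 0 (v(a) = sqrt(0) = 0)
t = -330 (t = -118 - 212 = -330)
t*Q(v(k(3))) = -330*(4 + 0) = -330*4 = -1320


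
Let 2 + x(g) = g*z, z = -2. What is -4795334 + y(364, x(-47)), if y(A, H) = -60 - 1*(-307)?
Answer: -4795087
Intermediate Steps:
x(g) = -2 - 2*g (x(g) = -2 + g*(-2) = -2 - 2*g)
y(A, H) = 247 (y(A, H) = -60 + 307 = 247)
-4795334 + y(364, x(-47)) = -4795334 + 247 = -4795087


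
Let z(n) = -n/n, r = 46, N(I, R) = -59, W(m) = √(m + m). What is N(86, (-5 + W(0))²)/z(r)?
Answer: 59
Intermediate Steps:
W(m) = √2*√m (W(m) = √(2*m) = √2*√m)
z(n) = -1 (z(n) = -1*1 = -1)
N(86, (-5 + W(0))²)/z(r) = -59/(-1) = -59*(-1) = 59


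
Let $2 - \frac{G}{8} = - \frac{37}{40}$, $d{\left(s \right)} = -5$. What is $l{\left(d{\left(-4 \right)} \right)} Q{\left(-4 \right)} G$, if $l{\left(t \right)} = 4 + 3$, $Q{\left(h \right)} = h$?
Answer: $- \frac{3276}{5} \approx -655.2$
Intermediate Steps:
$l{\left(t \right)} = 7$
$G = \frac{117}{5}$ ($G = 16 - 8 \left(- \frac{37}{40}\right) = 16 - 8 \left(\left(-37\right) \frac{1}{40}\right) = 16 - - \frac{37}{5} = 16 + \frac{37}{5} = \frac{117}{5} \approx 23.4$)
$l{\left(d{\left(-4 \right)} \right)} Q{\left(-4 \right)} G = 7 \left(-4\right) \frac{117}{5} = \left(-28\right) \frac{117}{5} = - \frac{3276}{5}$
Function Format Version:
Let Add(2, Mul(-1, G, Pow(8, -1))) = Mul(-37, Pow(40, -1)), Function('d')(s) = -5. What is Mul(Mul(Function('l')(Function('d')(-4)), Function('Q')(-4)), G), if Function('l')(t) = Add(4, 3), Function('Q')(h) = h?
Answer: Rational(-3276, 5) ≈ -655.20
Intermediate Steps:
Function('l')(t) = 7
G = Rational(117, 5) (G = Add(16, Mul(-8, Mul(-37, Pow(40, -1)))) = Add(16, Mul(-8, Mul(-37, Rational(1, 40)))) = Add(16, Mul(-8, Rational(-37, 40))) = Add(16, Rational(37, 5)) = Rational(117, 5) ≈ 23.400)
Mul(Mul(Function('l')(Function('d')(-4)), Function('Q')(-4)), G) = Mul(Mul(7, -4), Rational(117, 5)) = Mul(-28, Rational(117, 5)) = Rational(-3276, 5)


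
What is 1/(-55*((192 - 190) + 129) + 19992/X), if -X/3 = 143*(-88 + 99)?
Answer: -1573/11340129 ≈ -0.00013871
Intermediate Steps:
X = -4719 (X = -429*(-88 + 99) = -429*11 = -3*1573 = -4719)
1/(-55*((192 - 190) + 129) + 19992/X) = 1/(-55*((192 - 190) + 129) + 19992/(-4719)) = 1/(-55*(2 + 129) + 19992*(-1/4719)) = 1/(-55*131 - 6664/1573) = 1/(-7205 - 6664/1573) = 1/(-11340129/1573) = -1573/11340129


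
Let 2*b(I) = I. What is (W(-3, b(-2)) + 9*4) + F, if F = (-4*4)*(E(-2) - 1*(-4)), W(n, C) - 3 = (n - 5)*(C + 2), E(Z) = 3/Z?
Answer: -9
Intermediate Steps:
b(I) = I/2
W(n, C) = 3 + (-5 + n)*(2 + C) (W(n, C) = 3 + (n - 5)*(C + 2) = 3 + (-5 + n)*(2 + C))
F = -40 (F = (-4*4)*(3/(-2) - 1*(-4)) = -16*(3*(-½) + 4) = -16*(-3/2 + 4) = -16*5/2 = -40)
(W(-3, b(-2)) + 9*4) + F = ((-7 - 5*(-2)/2 + 2*(-3) + ((½)*(-2))*(-3)) + 9*4) - 40 = ((-7 - 5*(-1) - 6 - 1*(-3)) + 36) - 40 = ((-7 + 5 - 6 + 3) + 36) - 40 = (-5 + 36) - 40 = 31 - 40 = -9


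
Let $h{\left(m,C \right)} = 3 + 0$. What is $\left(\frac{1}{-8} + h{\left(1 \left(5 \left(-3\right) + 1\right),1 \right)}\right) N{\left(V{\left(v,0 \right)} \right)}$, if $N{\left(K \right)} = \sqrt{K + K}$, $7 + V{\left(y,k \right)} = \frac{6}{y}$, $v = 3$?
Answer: $\frac{23 i \sqrt{10}}{8} \approx 9.0916 i$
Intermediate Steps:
$h{\left(m,C \right)} = 3$
$V{\left(y,k \right)} = -7 + \frac{6}{y}$
$N{\left(K \right)} = \sqrt{2} \sqrt{K}$ ($N{\left(K \right)} = \sqrt{2 K} = \sqrt{2} \sqrt{K}$)
$\left(\frac{1}{-8} + h{\left(1 \left(5 \left(-3\right) + 1\right),1 \right)}\right) N{\left(V{\left(v,0 \right)} \right)} = \left(\frac{1}{-8} + 3\right) \sqrt{2} \sqrt{-7 + \frac{6}{3}} = \left(- \frac{1}{8} + 3\right) \sqrt{2} \sqrt{-7 + 6 \cdot \frac{1}{3}} = \frac{23 \sqrt{2} \sqrt{-7 + 2}}{8} = \frac{23 \sqrt{2} \sqrt{-5}}{8} = \frac{23 \sqrt{2} i \sqrt{5}}{8} = \frac{23 i \sqrt{10}}{8}$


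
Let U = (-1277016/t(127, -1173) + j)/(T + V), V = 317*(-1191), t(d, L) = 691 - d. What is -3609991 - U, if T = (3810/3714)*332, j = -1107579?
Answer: -39616312976981610/10974066331 ≈ -3.6100e+6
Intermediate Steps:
T = 210820/619 (T = (3810*(1/3714))*332 = (635/619)*332 = 210820/619 ≈ 340.58)
V = -377547
U = 32288668589/10974066331 (U = (-1277016/(691 - 1*127) - 1107579)/(210820/619 - 377547) = (-1277016/(691 - 127) - 1107579)/(-233490773/619) = (-1277016/564 - 1107579)*(-619/233490773) = (-1277016*1/564 - 1107579)*(-619/233490773) = (-106418/47 - 1107579)*(-619/233490773) = -52162631/47*(-619/233490773) = 32288668589/10974066331 ≈ 2.9423)
-3609991 - U = -3609991 - 1*32288668589/10974066331 = -3609991 - 32288668589/10974066331 = -39616312976981610/10974066331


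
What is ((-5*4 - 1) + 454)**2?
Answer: 187489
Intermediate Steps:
((-5*4 - 1) + 454)**2 = ((-20 - 1) + 454)**2 = (-21 + 454)**2 = 433**2 = 187489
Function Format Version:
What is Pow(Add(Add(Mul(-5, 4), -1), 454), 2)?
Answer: 187489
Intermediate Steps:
Pow(Add(Add(Mul(-5, 4), -1), 454), 2) = Pow(Add(Add(-20, -1), 454), 2) = Pow(Add(-21, 454), 2) = Pow(433, 2) = 187489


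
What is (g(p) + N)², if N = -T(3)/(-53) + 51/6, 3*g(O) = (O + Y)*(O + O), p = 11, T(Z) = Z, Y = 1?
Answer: 104755225/11236 ≈ 9323.2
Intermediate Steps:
g(O) = 2*O*(1 + O)/3 (g(O) = ((O + 1)*(O + O))/3 = ((1 + O)*(2*O))/3 = (2*O*(1 + O))/3 = 2*O*(1 + O)/3)
N = 907/106 (N = -1*3/(-53) + 51/6 = -3*(-1/53) + 51*(⅙) = 3/53 + 17/2 = 907/106 ≈ 8.5566)
(g(p) + N)² = ((⅔)*11*(1 + 11) + 907/106)² = ((⅔)*11*12 + 907/106)² = (88 + 907/106)² = (10235/106)² = 104755225/11236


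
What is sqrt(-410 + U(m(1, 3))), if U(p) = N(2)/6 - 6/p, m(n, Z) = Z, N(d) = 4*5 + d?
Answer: 35*I*sqrt(3)/3 ≈ 20.207*I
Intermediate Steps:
N(d) = 20 + d
U(p) = 11/3 - 6/p (U(p) = (20 + 2)/6 - 6/p = 22*(1/6) - 6/p = 11/3 - 6/p)
sqrt(-410 + U(m(1, 3))) = sqrt(-410 + (11/3 - 6/3)) = sqrt(-410 + (11/3 - 6*1/3)) = sqrt(-410 + (11/3 - 2)) = sqrt(-410 + 5/3) = sqrt(-1225/3) = 35*I*sqrt(3)/3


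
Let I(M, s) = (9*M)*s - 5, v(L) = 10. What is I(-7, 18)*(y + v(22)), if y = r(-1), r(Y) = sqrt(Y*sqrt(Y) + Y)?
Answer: -11390 - 1139*sqrt(-1 - I) ≈ -11908.0 + 1251.4*I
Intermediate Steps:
r(Y) = sqrt(Y + Y**(3/2)) (r(Y) = sqrt(Y**(3/2) + Y) = sqrt(Y + Y**(3/2)))
y = sqrt(-1 - I) (y = sqrt(-1 + (-1)**(3/2)) = sqrt(-1 - I) ≈ 0.45509 - 1.0987*I)
I(M, s) = -5 + 9*M*s (I(M, s) = 9*M*s - 5 = -5 + 9*M*s)
I(-7, 18)*(y + v(22)) = (-5 + 9*(-7)*18)*(sqrt(-1 - I) + 10) = (-5 - 1134)*(10 + sqrt(-1 - I)) = -1139*(10 + sqrt(-1 - I)) = -11390 - 1139*sqrt(-1 - I)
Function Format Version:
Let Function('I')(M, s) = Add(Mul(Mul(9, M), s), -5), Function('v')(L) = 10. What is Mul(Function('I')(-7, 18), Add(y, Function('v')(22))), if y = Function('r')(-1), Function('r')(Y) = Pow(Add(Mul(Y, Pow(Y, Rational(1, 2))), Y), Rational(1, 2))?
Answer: Add(-11390, Mul(-1139, Pow(Add(-1, Mul(-1, I)), Rational(1, 2)))) ≈ Add(-11908., Mul(1251.4, I))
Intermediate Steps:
Function('r')(Y) = Pow(Add(Y, Pow(Y, Rational(3, 2))), Rational(1, 2)) (Function('r')(Y) = Pow(Add(Pow(Y, Rational(3, 2)), Y), Rational(1, 2)) = Pow(Add(Y, Pow(Y, Rational(3, 2))), Rational(1, 2)))
y = Pow(Add(-1, Mul(-1, I)), Rational(1, 2)) (y = Pow(Add(-1, Pow(-1, Rational(3, 2))), Rational(1, 2)) = Pow(Add(-1, Mul(-1, I)), Rational(1, 2)) ≈ Add(0.45509, Mul(-1.0987, I)))
Function('I')(M, s) = Add(-5, Mul(9, M, s)) (Function('I')(M, s) = Add(Mul(9, M, s), -5) = Add(-5, Mul(9, M, s)))
Mul(Function('I')(-7, 18), Add(y, Function('v')(22))) = Mul(Add(-5, Mul(9, -7, 18)), Add(Pow(Add(-1, Mul(-1, I)), Rational(1, 2)), 10)) = Mul(Add(-5, -1134), Add(10, Pow(Add(-1, Mul(-1, I)), Rational(1, 2)))) = Mul(-1139, Add(10, Pow(Add(-1, Mul(-1, I)), Rational(1, 2)))) = Add(-11390, Mul(-1139, Pow(Add(-1, Mul(-1, I)), Rational(1, 2))))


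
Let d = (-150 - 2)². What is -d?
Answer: -23104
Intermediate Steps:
d = 23104 (d = (-152)² = 23104)
-d = -1*23104 = -23104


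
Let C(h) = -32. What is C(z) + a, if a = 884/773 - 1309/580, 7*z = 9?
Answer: -14846017/448340 ≈ -33.113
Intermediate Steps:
z = 9/7 (z = (⅐)*9 = 9/7 ≈ 1.2857)
a = -499137/448340 (a = 884*(1/773) - 1309*1/580 = 884/773 - 1309/580 = -499137/448340 ≈ -1.1133)
C(z) + a = -32 - 499137/448340 = -14846017/448340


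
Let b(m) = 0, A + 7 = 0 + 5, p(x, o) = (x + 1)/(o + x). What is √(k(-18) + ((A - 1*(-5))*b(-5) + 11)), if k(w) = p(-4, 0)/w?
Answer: √1578/12 ≈ 3.3103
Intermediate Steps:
p(x, o) = (1 + x)/(o + x)
A = -2 (A = -7 + (0 + 5) = -7 + 5 = -2)
k(w) = 3/(4*w) (k(w) = ((1 - 4)/(0 - 4))/w = (-3/(-4))/w = (-¼*(-3))/w = 3/(4*w))
√(k(-18) + ((A - 1*(-5))*b(-5) + 11)) = √((¾)/(-18) + ((-2 - 1*(-5))*0 + 11)) = √((¾)*(-1/18) + ((-2 + 5)*0 + 11)) = √(-1/24 + (3*0 + 11)) = √(-1/24 + (0 + 11)) = √(-1/24 + 11) = √(263/24) = √1578/12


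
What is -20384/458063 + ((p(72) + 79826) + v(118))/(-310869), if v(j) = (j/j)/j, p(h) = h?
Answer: -1688779622641/5600971745382 ≈ -0.30152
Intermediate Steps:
v(j) = 1/j
-20384/458063 + ((p(72) + 79826) + v(118))/(-310869) = -20384/458063 + ((72 + 79826) + 1/118)/(-310869) = -20384*1/458063 + (79898 + 1/118)*(-1/310869) = -20384/458063 + (9427965/118)*(-1/310869) = -20384/458063 - 3142655/12227514 = -1688779622641/5600971745382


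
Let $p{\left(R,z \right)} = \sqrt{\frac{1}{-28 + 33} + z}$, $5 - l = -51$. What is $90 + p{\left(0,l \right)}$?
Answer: $90 + \frac{\sqrt{1405}}{5} \approx 97.497$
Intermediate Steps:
$l = 56$ ($l = 5 - -51 = 5 + 51 = 56$)
$p{\left(R,z \right)} = \sqrt{\frac{1}{5} + z}$
$90 + p{\left(0,l \right)} = 90 + \frac{\sqrt{5 + 25 \cdot 56}}{5} = 90 + \frac{\sqrt{5 + 1400}}{5} = 90 + \frac{\sqrt{1405}}{5}$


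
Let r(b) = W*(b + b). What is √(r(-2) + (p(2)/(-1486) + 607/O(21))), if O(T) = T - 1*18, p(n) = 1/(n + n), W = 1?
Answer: √15766506066/8916 ≈ 14.083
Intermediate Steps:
p(n) = 1/(2*n)
r(b) = 2*b (r(b) = 1*(b + b) = 1*(2*b) = 2*b)
O(T) = -18 + T (O(T) = T - 18 = -18 + T)
√(r(-2) + (p(2)/(-1486) + 607/O(21))) = √(2*(-2) + (((½)/2)/(-1486) + 607/(-18 + 21))) = √(-4 + (((½)*(½))*(-1/1486) + 607/3)) = √(-4 + ((¼)*(-1/1486) + 607*(⅓))) = √(-4 + (-1/5944 + 607/3)) = √(-4 + 3608005/17832) = √(3536677/17832) = √15766506066/8916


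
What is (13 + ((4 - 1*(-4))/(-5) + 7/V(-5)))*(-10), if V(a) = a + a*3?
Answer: -221/2 ≈ -110.50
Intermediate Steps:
V(a) = 4*a (V(a) = a + 3*a = 4*a)
(13 + ((4 - 1*(-4))/(-5) + 7/V(-5)))*(-10) = (13 + ((4 - 1*(-4))/(-5) + 7/((4*(-5)))))*(-10) = (13 + ((4 + 4)*(-1/5) + 7/(-20)))*(-10) = (13 + (8*(-1/5) + 7*(-1/20)))*(-10) = (13 + (-8/5 - 7/20))*(-10) = (13 - 39/20)*(-10) = (221/20)*(-10) = -221/2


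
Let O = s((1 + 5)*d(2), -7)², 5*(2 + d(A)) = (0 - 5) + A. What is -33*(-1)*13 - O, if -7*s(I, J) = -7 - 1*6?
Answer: 20852/49 ≈ 425.55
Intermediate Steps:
d(A) = -3 + A/5 (d(A) = -2 + ((0 - 5) + A)/5 = -2 + (-5 + A)/5 = -2 + (-1 + A/5) = -3 + A/5)
s(I, J) = 13/7 (s(I, J) = -(-7 - 1*6)/7 = -(-7 - 6)/7 = -⅐*(-13) = 13/7)
O = 169/49 (O = (13/7)² = 169/49 ≈ 3.4490)
-33*(-1)*13 - O = -33*(-1)*13 - 1*169/49 = 33*13 - 169/49 = 429 - 169/49 = 20852/49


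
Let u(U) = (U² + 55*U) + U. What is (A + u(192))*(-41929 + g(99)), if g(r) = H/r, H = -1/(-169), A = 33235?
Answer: -56718116337398/16731 ≈ -3.3900e+9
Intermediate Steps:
H = 1/169 (H = -1*(-1/169) = 1/169 ≈ 0.0059172)
u(U) = U² + 56*U
g(r) = 1/(169*r)
(A + u(192))*(-41929 + g(99)) = (33235 + 192*(56 + 192))*(-41929 + (1/169)/99) = (33235 + 192*248)*(-41929 + (1/169)*(1/99)) = (33235 + 47616)*(-41929 + 1/16731) = 80851*(-701514098/16731) = -56718116337398/16731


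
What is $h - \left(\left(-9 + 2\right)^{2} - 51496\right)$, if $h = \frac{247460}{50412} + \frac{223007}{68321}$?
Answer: $\frac{44305454103547}{861049563} \approx 51455.0$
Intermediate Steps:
$h = \frac{7037235886}{861049563}$ ($h = 247460 \cdot \frac{1}{50412} + 223007 \cdot \frac{1}{68321} = \frac{61865}{12603} + \frac{223007}{68321} = \frac{7037235886}{861049563} \approx 8.1729$)
$h - \left(\left(-9 + 2\right)^{2} - 51496\right) = \frac{7037235886}{861049563} - \left(\left(-9 + 2\right)^{2} - 51496\right) = \frac{7037235886}{861049563} - \left(\left(-7\right)^{2} - 51496\right) = \frac{7037235886}{861049563} - \left(49 - 51496\right) = \frac{7037235886}{861049563} - -51447 = \frac{7037235886}{861049563} + 51447 = \frac{44305454103547}{861049563}$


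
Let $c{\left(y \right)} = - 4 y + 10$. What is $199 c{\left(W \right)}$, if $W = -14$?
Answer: $13134$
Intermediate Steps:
$c{\left(y \right)} = 10 - 4 y$
$199 c{\left(W \right)} = 199 \left(10 - -56\right) = 199 \left(10 + 56\right) = 199 \cdot 66 = 13134$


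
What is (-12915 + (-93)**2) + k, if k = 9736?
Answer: 5470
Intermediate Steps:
(-12915 + (-93)**2) + k = (-12915 + (-93)**2) + 9736 = (-12915 + 8649) + 9736 = -4266 + 9736 = 5470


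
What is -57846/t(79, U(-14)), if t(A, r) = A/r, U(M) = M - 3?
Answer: 983382/79 ≈ 12448.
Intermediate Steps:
U(M) = -3 + M
-57846/t(79, U(-14)) = -57846/(79/(-3 - 14)) = -57846/(79/(-17)) = -57846/(79*(-1/17)) = -57846/(-79/17) = -57846*(-17/79) = 983382/79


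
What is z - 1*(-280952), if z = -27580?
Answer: 253372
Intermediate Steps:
z - 1*(-280952) = -27580 - 1*(-280952) = -27580 + 280952 = 253372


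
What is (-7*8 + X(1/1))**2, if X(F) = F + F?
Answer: 2916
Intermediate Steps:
X(F) = 2*F
(-7*8 + X(1/1))**2 = (-7*8 + 2/1)**2 = (-56 + 2*1)**2 = (-56 + 2)**2 = (-54)**2 = 2916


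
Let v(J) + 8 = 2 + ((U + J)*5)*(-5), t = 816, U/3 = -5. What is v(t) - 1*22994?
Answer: -43025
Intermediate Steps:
U = -15 (U = 3*(-5) = -15)
v(J) = 369 - 25*J (v(J) = -8 + (2 + ((-15 + J)*5)*(-5)) = -8 + (2 + (-75 + 5*J)*(-5)) = -8 + (2 + (375 - 25*J)) = -8 + (377 - 25*J) = 369 - 25*J)
v(t) - 1*22994 = (369 - 25*816) - 1*22994 = (369 - 20400) - 22994 = -20031 - 22994 = -43025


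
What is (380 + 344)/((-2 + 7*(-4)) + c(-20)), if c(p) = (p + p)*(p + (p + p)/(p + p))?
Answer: 362/365 ≈ 0.99178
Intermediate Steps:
c(p) = 2*p*(1 + p) (c(p) = (2*p)*(p + (2*p)/((2*p))) = (2*p)*(p + (2*p)*(1/(2*p))) = (2*p)*(p + 1) = (2*p)*(1 + p) = 2*p*(1 + p))
(380 + 344)/((-2 + 7*(-4)) + c(-20)) = (380 + 344)/((-2 + 7*(-4)) + 2*(-20)*(1 - 20)) = 724/((-2 - 28) + 2*(-20)*(-19)) = 724/(-30 + 760) = 724/730 = 724*(1/730) = 362/365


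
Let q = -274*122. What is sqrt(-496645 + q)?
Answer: 3*I*sqrt(58897) ≈ 728.06*I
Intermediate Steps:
q = -33428
sqrt(-496645 + q) = sqrt(-496645 - 33428) = sqrt(-530073) = 3*I*sqrt(58897)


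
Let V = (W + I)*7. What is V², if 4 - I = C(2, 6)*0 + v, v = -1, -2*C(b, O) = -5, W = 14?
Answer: 17689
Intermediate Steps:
C(b, O) = 5/2 (C(b, O) = -½*(-5) = 5/2)
I = 5 (I = 4 - ((5/2)*0 - 1) = 4 - (0 - 1) = 4 - 1*(-1) = 4 + 1 = 5)
V = 133 (V = (14 + 5)*7 = 19*7 = 133)
V² = 133² = 17689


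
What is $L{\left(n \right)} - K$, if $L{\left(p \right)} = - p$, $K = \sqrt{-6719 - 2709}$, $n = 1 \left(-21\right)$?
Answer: $21 - 2 i \sqrt{2357} \approx 21.0 - 97.098 i$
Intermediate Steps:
$n = -21$
$K = 2 i \sqrt{2357}$ ($K = \sqrt{-9428} = 2 i \sqrt{2357} \approx 97.098 i$)
$L{\left(n \right)} - K = \left(-1\right) \left(-21\right) - 2 i \sqrt{2357} = 21 - 2 i \sqrt{2357}$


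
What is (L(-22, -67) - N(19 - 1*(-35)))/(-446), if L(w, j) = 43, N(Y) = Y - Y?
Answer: -43/446 ≈ -0.096413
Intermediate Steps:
N(Y) = 0
(L(-22, -67) - N(19 - 1*(-35)))/(-446) = (43 - 1*0)/(-446) = (43 + 0)*(-1/446) = 43*(-1/446) = -43/446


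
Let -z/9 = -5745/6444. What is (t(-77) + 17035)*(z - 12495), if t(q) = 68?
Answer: -152912364525/716 ≈ -2.1356e+8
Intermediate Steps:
z = 5745/716 (z = -(-51705)/6444 = -9*(-1915/2148) = 5745/716 ≈ 8.0237)
(t(-77) + 17035)*(z - 12495) = (68 + 17035)*(5745/716 - 12495) = 17103*(-8940675/716) = -152912364525/716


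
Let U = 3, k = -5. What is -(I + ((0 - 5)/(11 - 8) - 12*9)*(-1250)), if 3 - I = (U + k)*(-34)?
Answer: -411055/3 ≈ -1.3702e+5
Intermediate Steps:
I = -65 (I = 3 - (3 - 5)*(-34) = 3 - (-2)*(-34) = 3 - 1*68 = 3 - 68 = -65)
-(I + ((0 - 5)/(11 - 8) - 12*9)*(-1250)) = -(-65 + ((0 - 5)/(11 - 8) - 12*9)*(-1250)) = -(-65 + (-5/3 - 108)*(-1250)) = -(-65 - 329/3*(-1250)) = -(-65 + 411250/3) = -1*411055/3 = -411055/3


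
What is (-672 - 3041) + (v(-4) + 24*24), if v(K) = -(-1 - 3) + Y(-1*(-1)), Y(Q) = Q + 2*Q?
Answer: -3130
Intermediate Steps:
Y(Q) = 3*Q
v(K) = 7 (v(K) = -(-1 - 3) + 3*(-1*(-1)) = -1*(-4) + 3*1 = 4 + 3 = 7)
(-672 - 3041) + (v(-4) + 24*24) = (-672 - 3041) + (7 + 24*24) = -3713 + (7 + 576) = -3713 + 583 = -3130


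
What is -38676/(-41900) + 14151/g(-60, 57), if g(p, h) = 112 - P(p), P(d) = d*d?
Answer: -114506253/36536800 ≈ -3.1340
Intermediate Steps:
P(d) = d²
g(p, h) = 112 - p²
-38676/(-41900) + 14151/g(-60, 57) = -38676/(-41900) + 14151/(112 - 1*(-60)²) = -38676*(-1/41900) + 14151/(112 - 1*3600) = 9669/10475 + 14151/(112 - 3600) = 9669/10475 + 14151/(-3488) = 9669/10475 + 14151*(-1/3488) = 9669/10475 - 14151/3488 = -114506253/36536800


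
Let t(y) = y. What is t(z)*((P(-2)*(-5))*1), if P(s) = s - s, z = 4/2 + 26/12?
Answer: 0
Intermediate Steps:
z = 25/6 (z = 4*(½) + 26*(1/12) = 2 + 13/6 = 25/6 ≈ 4.1667)
P(s) = 0
t(z)*((P(-2)*(-5))*1) = 25*((0*(-5))*1)/6 = 25*(0*1)/6 = (25/6)*0 = 0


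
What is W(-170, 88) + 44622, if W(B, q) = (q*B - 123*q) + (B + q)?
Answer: 18756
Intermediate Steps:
W(B, q) = B - 122*q + B*q (W(B, q) = (B*q - 123*q) + (B + q) = (-123*q + B*q) + (B + q) = B - 122*q + B*q)
W(-170, 88) + 44622 = (-170 - 122*88 - 170*88) + 44622 = (-170 - 10736 - 14960) + 44622 = -25866 + 44622 = 18756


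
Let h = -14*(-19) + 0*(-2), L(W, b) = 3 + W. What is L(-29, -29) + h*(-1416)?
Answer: -376682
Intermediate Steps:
h = 266 (h = 266 + 0 = 266)
L(-29, -29) + h*(-1416) = (3 - 29) + 266*(-1416) = -26 - 376656 = -376682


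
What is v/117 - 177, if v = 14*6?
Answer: -6875/39 ≈ -176.28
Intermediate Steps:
v = 84
v/117 - 177 = 84/117 - 177 = 84*(1/117) - 177 = 28/39 - 177 = -6875/39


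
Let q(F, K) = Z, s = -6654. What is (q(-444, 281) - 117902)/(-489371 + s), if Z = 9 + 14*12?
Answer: 4709/19841 ≈ 0.23734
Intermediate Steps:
Z = 177 (Z = 9 + 168 = 177)
q(F, K) = 177
(q(-444, 281) - 117902)/(-489371 + s) = (177 - 117902)/(-489371 - 6654) = -117725/(-496025) = -117725*(-1/496025) = 4709/19841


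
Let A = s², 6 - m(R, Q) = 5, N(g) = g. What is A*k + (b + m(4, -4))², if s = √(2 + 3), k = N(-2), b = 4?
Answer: 15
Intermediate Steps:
m(R, Q) = 1 (m(R, Q) = 6 - 1*5 = 6 - 5 = 1)
k = -2
s = √5 ≈ 2.2361
A = 5 (A = (√5)² = 5)
A*k + (b + m(4, -4))² = 5*(-2) + (4 + 1)² = -10 + 5² = -10 + 25 = 15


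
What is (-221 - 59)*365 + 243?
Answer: -101957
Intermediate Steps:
(-221 - 59)*365 + 243 = -280*365 + 243 = -102200 + 243 = -101957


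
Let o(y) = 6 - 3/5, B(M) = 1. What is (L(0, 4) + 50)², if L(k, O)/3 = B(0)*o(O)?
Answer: 109561/25 ≈ 4382.4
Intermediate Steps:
o(y) = 27/5 (o(y) = 6 - 3/5 = 6 - 1*⅗ = 6 - ⅗ = 27/5)
L(k, O) = 81/5 (L(k, O) = 3*(1*(27/5)) = 3*(27/5) = 81/5)
(L(0, 4) + 50)² = (81/5 + 50)² = (331/5)² = 109561/25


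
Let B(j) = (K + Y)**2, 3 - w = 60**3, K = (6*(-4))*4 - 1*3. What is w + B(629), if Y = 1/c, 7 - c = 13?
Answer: -7421867/36 ≈ -2.0616e+5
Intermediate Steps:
c = -6 (c = 7 - 1*13 = 7 - 13 = -6)
Y = -1/6 (Y = 1/(-6) = -1/6 ≈ -0.16667)
K = -99 (K = -24*4 - 3 = -96 - 3 = -99)
w = -215997 (w = 3 - 1*60**3 = 3 - 1*216000 = 3 - 216000 = -215997)
B(j) = 354025/36 (B(j) = (-99 - 1/6)**2 = (-595/6)**2 = 354025/36)
w + B(629) = -215997 + 354025/36 = -7421867/36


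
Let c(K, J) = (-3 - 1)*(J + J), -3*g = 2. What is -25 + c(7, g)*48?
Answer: 231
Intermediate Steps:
g = -2/3 (g = -1/3*2 = -2/3 ≈ -0.66667)
c(K, J) = -8*J
-25 + c(7, g)*48 = -25 - 8*(-2/3)*48 = -25 + (16/3)*48 = -25 + 256 = 231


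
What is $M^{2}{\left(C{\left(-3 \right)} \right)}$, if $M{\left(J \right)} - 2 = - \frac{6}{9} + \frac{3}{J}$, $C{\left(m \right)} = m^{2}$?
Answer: $\frac{25}{9} \approx 2.7778$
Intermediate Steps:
$M{\left(J \right)} = \frac{4}{3} + \frac{3}{J}$ ($M{\left(J \right)} = 2 + \left(- \frac{6}{9} + \frac{3}{J}\right) = 2 + \left(\left(-6\right) \frac{1}{9} + \frac{3}{J}\right) = 2 - \left(\frac{2}{3} - \frac{3}{J}\right) = \frac{4}{3} + \frac{3}{J}$)
$M^{2}{\left(C{\left(-3 \right)} \right)} = \left(\frac{4}{3} + \frac{3}{\left(-3\right)^{2}}\right)^{2} = \left(\frac{4}{3} + \frac{3}{9}\right)^{2} = \left(\frac{4}{3} + 3 \cdot \frac{1}{9}\right)^{2} = \left(\frac{4}{3} + \frac{1}{3}\right)^{2} = \left(\frac{5}{3}\right)^{2} = \frac{25}{9}$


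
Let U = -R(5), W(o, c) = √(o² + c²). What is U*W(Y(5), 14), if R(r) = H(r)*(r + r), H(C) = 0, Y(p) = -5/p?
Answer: 0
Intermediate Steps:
R(r) = 0 (R(r) = 0*(r + r) = 0*(2*r) = 0)
W(o, c) = √(c² + o²)
U = 0 (U = -1*0 = 0)
U*W(Y(5), 14) = 0*√(14² + (-5/5)²) = 0*√(196 + (-5*⅕)²) = 0*√(196 + (-1)²) = 0*√(196 + 1) = 0*√197 = 0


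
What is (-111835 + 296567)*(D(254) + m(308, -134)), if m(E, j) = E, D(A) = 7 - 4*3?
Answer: 55973796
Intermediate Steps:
D(A) = -5 (D(A) = 7 - 12 = -5)
(-111835 + 296567)*(D(254) + m(308, -134)) = (-111835 + 296567)*(-5 + 308) = 184732*303 = 55973796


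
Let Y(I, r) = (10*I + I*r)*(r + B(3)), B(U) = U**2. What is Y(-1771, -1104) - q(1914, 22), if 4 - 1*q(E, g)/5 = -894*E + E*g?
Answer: -2129879090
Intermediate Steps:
q(E, g) = 20 + 4470*E - 5*E*g (q(E, g) = 20 - 5*(-894*E + E*g) = 20 + (4470*E - 5*E*g) = 20 + 4470*E - 5*E*g)
Y(I, r) = (9 + r)*(10*I + I*r) (Y(I, r) = (10*I + I*r)*(r + 3**2) = (10*I + I*r)*(r + 9) = (10*I + I*r)*(9 + r) = (9 + r)*(10*I + I*r))
Y(-1771, -1104) - q(1914, 22) = -1771*(90 + (-1104)**2 + 19*(-1104)) - (20 + 4470*1914 - 5*1914*22) = -1771*(90 + 1218816 - 20976) - (20 + 8555580 - 210540) = -1771*1197930 - 1*8345060 = -2121534030 - 8345060 = -2129879090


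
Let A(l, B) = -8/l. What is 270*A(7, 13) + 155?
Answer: -1075/7 ≈ -153.57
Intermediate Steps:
270*A(7, 13) + 155 = 270*(-8/7) + 155 = -2160/7 + 155 = -1075/7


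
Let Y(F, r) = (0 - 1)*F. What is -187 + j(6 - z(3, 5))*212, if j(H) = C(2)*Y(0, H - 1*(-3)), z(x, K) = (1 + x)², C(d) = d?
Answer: -187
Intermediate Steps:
Y(F, r) = -F
j(H) = 0 (j(H) = 2*(-1*0) = 2*0 = 0)
-187 + j(6 - z(3, 5))*212 = -187 + 0*212 = -187 + 0 = -187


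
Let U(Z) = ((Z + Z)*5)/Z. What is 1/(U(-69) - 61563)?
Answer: -1/61553 ≈ -1.6246e-5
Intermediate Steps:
U(Z) = 10 (U(Z) = ((2*Z)*5)/Z = (10*Z)/Z = 10)
1/(U(-69) - 61563) = 1/(10 - 61563) = 1/(-61553) = -1/61553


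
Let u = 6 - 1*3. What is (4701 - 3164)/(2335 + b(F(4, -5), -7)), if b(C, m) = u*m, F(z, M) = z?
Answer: 1537/2314 ≈ 0.66422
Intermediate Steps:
u = 3 (u = 6 - 3 = 3)
b(C, m) = 3*m
(4701 - 3164)/(2335 + b(F(4, -5), -7)) = (4701 - 3164)/(2335 + 3*(-7)) = 1537/(2335 - 21) = 1537/2314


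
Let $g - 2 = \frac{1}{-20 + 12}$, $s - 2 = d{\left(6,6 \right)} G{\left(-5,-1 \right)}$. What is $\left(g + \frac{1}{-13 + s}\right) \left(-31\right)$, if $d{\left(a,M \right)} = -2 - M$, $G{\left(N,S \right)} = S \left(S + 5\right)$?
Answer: $- \frac{10013}{168} \approx -59.601$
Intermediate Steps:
$G{\left(N,S \right)} = S \left(5 + S\right)$
$s = 34$ ($s = 2 + \left(-2 - 6\right) \left(- (5 - 1)\right) = 2 + \left(-2 - 6\right) \left(\left(-1\right) 4\right) = 2 - -32 = 2 + 32 = 34$)
$g = \frac{15}{8}$ ($g = 2 + \frac{1}{-20 + 12} = 2 + \frac{1}{-8} = 2 - \frac{1}{8} = \frac{15}{8} \approx 1.875$)
$\left(g + \frac{1}{-13 + s}\right) \left(-31\right) = \left(\frac{15}{8} + \frac{1}{-13 + 34}\right) \left(-31\right) = \left(\frac{15}{8} + \frac{1}{21}\right) \left(-31\right) = \frac{323}{168} \left(-31\right) = - \frac{10013}{168}$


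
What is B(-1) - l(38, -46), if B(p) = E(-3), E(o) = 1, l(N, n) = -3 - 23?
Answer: 27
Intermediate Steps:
l(N, n) = -26
B(p) = 1
B(-1) - l(38, -46) = 1 - 1*(-26) = 1 + 26 = 27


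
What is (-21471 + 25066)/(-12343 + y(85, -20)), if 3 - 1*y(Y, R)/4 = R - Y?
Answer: -3595/11911 ≈ -0.30182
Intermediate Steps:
y(Y, R) = 12 - 4*R + 4*Y (y(Y, R) = 12 - 4*(R - Y) = 12 + (-4*R + 4*Y) = 12 - 4*R + 4*Y)
(-21471 + 25066)/(-12343 + y(85, -20)) = (-21471 + 25066)/(-12343 + (12 - 4*(-20) + 4*85)) = 3595/(-12343 + (12 + 80 + 340)) = 3595/(-12343 + 432) = 3595/(-11911) = 3595*(-1/11911) = -3595/11911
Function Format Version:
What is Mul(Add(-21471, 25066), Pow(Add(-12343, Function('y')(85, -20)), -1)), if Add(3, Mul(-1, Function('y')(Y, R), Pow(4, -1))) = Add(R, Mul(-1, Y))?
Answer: Rational(-3595, 11911) ≈ -0.30182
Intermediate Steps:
Function('y')(Y, R) = Add(12, Mul(-4, R), Mul(4, Y)) (Function('y')(Y, R) = Add(12, Mul(-4, Add(R, Mul(-1, Y)))) = Add(12, Add(Mul(-4, R), Mul(4, Y))) = Add(12, Mul(-4, R), Mul(4, Y)))
Mul(Add(-21471, 25066), Pow(Add(-12343, Function('y')(85, -20)), -1)) = Mul(Add(-21471, 25066), Pow(Add(-12343, Add(12, Mul(-4, -20), Mul(4, 85))), -1)) = Mul(3595, Pow(Add(-12343, Add(12, 80, 340)), -1)) = Mul(3595, Pow(Add(-12343, 432), -1)) = Mul(3595, Pow(-11911, -1)) = Mul(3595, Rational(-1, 11911)) = Rational(-3595, 11911)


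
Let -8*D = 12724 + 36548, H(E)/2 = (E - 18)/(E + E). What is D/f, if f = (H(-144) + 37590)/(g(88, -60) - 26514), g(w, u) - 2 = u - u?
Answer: 435433088/100243 ≈ 4343.8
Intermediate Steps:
g(w, u) = 2 (g(w, u) = 2 + (u - u) = 2 + 0 = 2)
H(E) = (-18 + E)/E (H(E) = 2*((E - 18)/(E + E)) = 2*((-18 + E)/((2*E))) = 2*((-18 + E)*(1/(2*E))) = 2*((-18 + E)/(2*E)) = (-18 + E)/E)
f = -300729/212096 (f = ((-18 - 144)/(-144) + 37590)/(2 - 26514) = (-1/144*(-162) + 37590)/(-26512) = (9/8 + 37590)*(-1/26512) = (300729/8)*(-1/26512) = -300729/212096 ≈ -1.4179)
D = -6159 (D = -(12724 + 36548)/8 = -⅛*49272 = -6159)
D/f = -6159/(-300729/212096) = -6159*(-212096/300729) = 435433088/100243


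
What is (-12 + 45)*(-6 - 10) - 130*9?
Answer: -1698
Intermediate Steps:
(-12 + 45)*(-6 - 10) - 130*9 = 33*(-16) - 1170 = -528 - 1170 = -1698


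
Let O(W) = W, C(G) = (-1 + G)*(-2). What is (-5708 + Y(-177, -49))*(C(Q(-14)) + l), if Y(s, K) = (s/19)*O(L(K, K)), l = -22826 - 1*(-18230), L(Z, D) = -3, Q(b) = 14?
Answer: 498810862/19 ≈ 2.6253e+7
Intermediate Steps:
C(G) = 2 - 2*G
l = -4596 (l = -22826 + 18230 = -4596)
Y(s, K) = -3*s/19 (Y(s, K) = (s/19)*(-3) = -3*s/19)
(-5708 + Y(-177, -49))*(C(Q(-14)) + l) = (-5708 - 3/19*(-177))*((2 - 2*14) - 4596) = (-5708 + 531/19)*((2 - 28) - 4596) = -107921*(-26 - 4596)/19 = -107921/19*(-4622) = 498810862/19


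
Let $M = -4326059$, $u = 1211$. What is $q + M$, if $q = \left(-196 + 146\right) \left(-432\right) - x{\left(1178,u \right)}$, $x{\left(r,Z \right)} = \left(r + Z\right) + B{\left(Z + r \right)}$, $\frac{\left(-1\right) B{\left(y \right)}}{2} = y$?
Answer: $-4302070$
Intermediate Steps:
$B{\left(y \right)} = - 2 y$
$x{\left(r,Z \right)} = - Z - r$ ($x{\left(r,Z \right)} = \left(r + Z\right) - 2 \left(Z + r\right) = \left(Z + r\right) - \left(2 Z + 2 r\right) = - Z - r$)
$q = 23989$ ($q = \left(-196 + 146\right) \left(-432\right) - \left(\left(-1\right) 1211 - 1178\right) = \left(-50\right) \left(-432\right) - \left(-1211 - 1178\right) = 21600 - -2389 = 21600 + 2389 = 23989$)
$q + M = 23989 - 4326059 = -4302070$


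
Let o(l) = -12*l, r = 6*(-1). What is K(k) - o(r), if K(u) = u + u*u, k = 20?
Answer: 348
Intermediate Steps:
r = -6
K(u) = u + u²
K(k) - o(r) = 20*(1 + 20) - (-12)*(-6) = 20*21 - 1*72 = 420 - 72 = 348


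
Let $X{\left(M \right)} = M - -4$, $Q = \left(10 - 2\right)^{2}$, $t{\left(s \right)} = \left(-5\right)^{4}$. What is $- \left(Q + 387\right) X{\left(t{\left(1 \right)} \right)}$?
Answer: $-283679$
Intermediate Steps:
$t{\left(s \right)} = 625$
$Q = 64$ ($Q = 8^{2} = 64$)
$X{\left(M \right)} = 4 + M$ ($X{\left(M \right)} = M + 4 = 4 + M$)
$- \left(Q + 387\right) X{\left(t{\left(1 \right)} \right)} = - \left(64 + 387\right) \left(4 + 625\right) = - 451 \cdot 629 = \left(-1\right) 283679 = -283679$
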